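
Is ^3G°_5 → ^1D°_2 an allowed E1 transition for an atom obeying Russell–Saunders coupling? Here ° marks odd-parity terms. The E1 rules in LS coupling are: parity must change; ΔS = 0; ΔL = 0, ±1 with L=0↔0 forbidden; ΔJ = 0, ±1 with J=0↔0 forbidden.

forbidden

Reading off the term symbols: S 1→0, L 4→2, J 5→2, parity odd→odd.
ΔL = 0, ±1 (not L=0↔0): L: 4 → 2, ΔL = -2 — fails.
ΔJ = 0, ±1 (not J=0↔0): J: 5 → 2, ΔJ = -3 — fails.
Parity must change: odd → odd — fails.
ΔS = 0: S: 1 → 0 — fails.
Rule(s) violated: parity, ΔS, ΔL, ΔJ.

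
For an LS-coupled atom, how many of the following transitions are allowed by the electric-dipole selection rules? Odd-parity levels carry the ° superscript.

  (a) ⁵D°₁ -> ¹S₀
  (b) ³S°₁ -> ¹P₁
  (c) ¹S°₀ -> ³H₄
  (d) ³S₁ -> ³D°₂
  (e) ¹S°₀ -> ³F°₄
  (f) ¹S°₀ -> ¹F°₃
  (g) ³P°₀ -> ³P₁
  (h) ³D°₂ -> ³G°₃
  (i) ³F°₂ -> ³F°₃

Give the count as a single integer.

(a) forbidden (ΔS, ΔL fail)
(b) forbidden (ΔS fails)
(c) forbidden (ΔS, ΔL, ΔJ fail)
(d) forbidden (ΔL fails)
(e) forbidden (parity, ΔS, ΔL, ΔJ fail)
(f) forbidden (parity, ΔL, ΔJ fail)
(g) allowed
(h) forbidden (parity, ΔL fail)
(i) forbidden (parity fails)
Total allowed: 1 of 9.

1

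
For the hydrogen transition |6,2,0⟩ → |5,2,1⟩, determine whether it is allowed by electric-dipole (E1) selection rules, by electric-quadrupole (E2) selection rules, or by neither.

E2

Δl = 2 − 2 = +0; l_i + l_f = 4.
Δm_l = +1.
E1 (Δl = ±1, |Δm_l| ≤ 1): not satisfied.
E2 (Δl = 0,±2, l_i+l_f ≥ 2, |Δm_l| ≤ 2): satisfied.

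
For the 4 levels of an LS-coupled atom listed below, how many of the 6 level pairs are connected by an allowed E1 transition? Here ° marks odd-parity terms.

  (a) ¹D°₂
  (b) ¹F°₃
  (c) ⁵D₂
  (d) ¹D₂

(a)–(b): forbidden (parity).
(a)–(c): forbidden (ΔS).
(a)–(d): allowed.
(b)–(c): forbidden (ΔS).
(b)–(d): allowed.
(c)–(d): forbidden (parity, ΔS).
Allowed pairs: 2 of 6.

2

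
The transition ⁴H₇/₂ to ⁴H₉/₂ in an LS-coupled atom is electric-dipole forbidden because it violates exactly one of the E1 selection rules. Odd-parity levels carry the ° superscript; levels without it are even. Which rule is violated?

parity

ΔL = 0, ±1 (not L=0↔0): L: 5 → 5, ΔL = +0 — passes.
ΔS = 0: S: 3/2 → 3/2 — passes.
Parity must change: even → even — fails.
ΔJ = 0, ±1 (not J=0↔0): J: 7/2 → 9/2, ΔJ = +1 — passes.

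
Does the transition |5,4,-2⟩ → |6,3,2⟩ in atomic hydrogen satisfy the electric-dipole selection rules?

l: 4 → 3 (Δl = -1). Δl = ±1 passes.
Δm_l = 2 − (-2) = +4. E1 requires Δm_l = 0, ±1: fails.
The transition is electric-dipole forbidden.

forbidden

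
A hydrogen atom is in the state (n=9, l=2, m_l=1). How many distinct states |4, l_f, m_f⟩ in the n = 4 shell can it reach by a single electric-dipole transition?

E1 requires Δl = ±1, so l_f ∈ {1, 3}; with 0 ≤ l_f ≤ n_f−1 = 3, the allowed l_f values are {1, 3}.
For l_f = 1: m_f ∈ {m_i−1, m_i, m_i+1} ∩ [−1, 1] = {0, 1} → 2 states.
For l_f = 3: m_f ∈ {m_i−1, m_i, m_i+1} ∩ [−3, 3] = {0, 1, 2} → 3 states.
Total: 5.

5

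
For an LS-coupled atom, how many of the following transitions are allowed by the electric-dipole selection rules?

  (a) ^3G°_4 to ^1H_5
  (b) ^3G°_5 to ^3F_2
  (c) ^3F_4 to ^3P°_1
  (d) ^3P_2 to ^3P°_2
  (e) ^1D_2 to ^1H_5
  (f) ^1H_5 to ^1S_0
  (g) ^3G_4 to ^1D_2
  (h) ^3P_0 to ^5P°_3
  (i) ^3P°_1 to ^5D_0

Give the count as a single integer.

(a) forbidden (ΔS fails)
(b) forbidden (ΔJ fails)
(c) forbidden (ΔL, ΔJ fail)
(d) allowed
(e) forbidden (parity, ΔL, ΔJ fail)
(f) forbidden (parity, ΔL, ΔJ fail)
(g) forbidden (parity, ΔS, ΔL, ΔJ fail)
(h) forbidden (ΔS, ΔJ fail)
(i) forbidden (ΔS fails)
Total allowed: 1 of 9.

1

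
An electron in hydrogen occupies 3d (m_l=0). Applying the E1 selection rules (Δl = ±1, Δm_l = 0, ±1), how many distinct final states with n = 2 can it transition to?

3

E1 requires Δl = ±1, so l_f ∈ {1, 3}; with 0 ≤ l_f ≤ n_f−1 = 1, the allowed l_f values are {1}.
For l_f = 1: m_f ∈ {m_i−1, m_i, m_i+1} ∩ [−1, 1] = {-1, 0, 1} → 3 states.
Total: 3.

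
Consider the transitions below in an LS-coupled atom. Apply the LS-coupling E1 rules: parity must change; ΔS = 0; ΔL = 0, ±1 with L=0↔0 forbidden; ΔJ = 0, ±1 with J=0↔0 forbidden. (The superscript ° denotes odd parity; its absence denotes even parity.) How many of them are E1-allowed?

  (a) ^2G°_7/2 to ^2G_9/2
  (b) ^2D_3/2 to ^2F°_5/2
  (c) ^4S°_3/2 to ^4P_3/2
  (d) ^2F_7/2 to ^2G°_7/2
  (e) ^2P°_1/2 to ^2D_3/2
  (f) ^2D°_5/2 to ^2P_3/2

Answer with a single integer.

(a) allowed
(b) allowed
(c) allowed
(d) allowed
(e) allowed
(f) allowed
Total allowed: 6 of 6.

6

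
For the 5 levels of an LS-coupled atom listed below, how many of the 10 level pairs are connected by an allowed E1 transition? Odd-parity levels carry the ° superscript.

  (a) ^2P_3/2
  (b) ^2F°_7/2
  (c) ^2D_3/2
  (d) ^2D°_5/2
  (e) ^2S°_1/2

3

(a)–(b): forbidden (ΔL, ΔJ).
(a)–(c): forbidden (parity).
(a)–(d): allowed.
(a)–(e): allowed.
(b)–(c): forbidden (ΔJ).
(b)–(d): forbidden (parity).
(b)–(e): forbidden (parity, ΔL, ΔJ).
(c)–(d): allowed.
(c)–(e): forbidden (ΔL).
(d)–(e): forbidden (parity, ΔL, ΔJ).
Allowed pairs: 3 of 10.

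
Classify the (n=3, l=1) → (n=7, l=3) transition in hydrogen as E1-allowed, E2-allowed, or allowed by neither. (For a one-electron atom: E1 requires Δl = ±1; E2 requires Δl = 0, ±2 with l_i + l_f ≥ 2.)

Δl = 3 − 1 = +2; l_i + l_f = 4.
E1 (Δl = ±1): not satisfied.
E2 (Δl = 0,±2, l_i+l_f ≥ 2): satisfied.

E2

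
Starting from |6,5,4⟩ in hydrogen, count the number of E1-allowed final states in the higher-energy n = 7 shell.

5

E1 requires Δl = ±1, so l_f ∈ {4, 6}; with 0 ≤ l_f ≤ n_f−1 = 6, the allowed l_f values are {4, 6}.
For l_f = 4: m_f ∈ {m_i−1, m_i, m_i+1} ∩ [−4, 4] = {3, 4} → 2 states.
For l_f = 6: m_f ∈ {m_i−1, m_i, m_i+1} ∩ [−6, 6] = {3, 4, 5} → 3 states.
Total: 5.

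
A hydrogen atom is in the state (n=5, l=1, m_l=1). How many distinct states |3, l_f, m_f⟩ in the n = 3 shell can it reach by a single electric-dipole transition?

4

E1 requires Δl = ±1, so l_f ∈ {0, 2}; with 0 ≤ l_f ≤ n_f−1 = 2, the allowed l_f values are {0, 2}.
For l_f = 0: m_f ∈ {m_i−1, m_i, m_i+1} ∩ [−0, 0] = {0} → 1 state.
For l_f = 2: m_f ∈ {m_i−1, m_i, m_i+1} ∩ [−2, 2] = {0, 1, 2} → 3 states.
Total: 4.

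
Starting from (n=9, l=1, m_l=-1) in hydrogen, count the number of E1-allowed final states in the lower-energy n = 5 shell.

E1 requires Δl = ±1, so l_f ∈ {0, 2}; with 0 ≤ l_f ≤ n_f−1 = 4, the allowed l_f values are {0, 2}.
For l_f = 0: m_f ∈ {m_i−1, m_i, m_i+1} ∩ [−0, 0] = {0} → 1 state.
For l_f = 2: m_f ∈ {m_i−1, m_i, m_i+1} ∩ [−2, 2] = {-2, -1, 0} → 3 states.
Total: 4.

4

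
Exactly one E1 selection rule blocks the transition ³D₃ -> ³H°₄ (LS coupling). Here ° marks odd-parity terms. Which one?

the ΔL = 0, ±1 rule

Initial level: S=1, L=2, J=3, parity even. Final level: S=1, L=5, J=4, parity odd.
Parity must change: even → odd — ok.
ΔS = 0: S: 1 → 1 — ok.
ΔL = 0, ±1 (not L=0↔0): L: 2 → 5, ΔL = +3 — fails.
ΔJ = 0, ±1 (not J=0↔0): J: 3 → 4, ΔJ = +1 — ok.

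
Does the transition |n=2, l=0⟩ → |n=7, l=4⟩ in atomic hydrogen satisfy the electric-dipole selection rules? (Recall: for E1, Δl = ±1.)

Δl = 4 − 0 = +4; the E1 rule Δl = ±1 is ✗.
The transition is electric-dipole forbidden.

forbidden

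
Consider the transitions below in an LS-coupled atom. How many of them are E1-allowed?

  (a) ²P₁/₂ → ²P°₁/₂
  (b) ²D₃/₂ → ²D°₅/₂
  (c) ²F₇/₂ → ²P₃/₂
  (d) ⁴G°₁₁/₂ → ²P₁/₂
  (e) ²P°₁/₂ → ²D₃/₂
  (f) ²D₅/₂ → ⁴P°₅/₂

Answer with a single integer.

(a) allowed
(b) allowed
(c) forbidden (parity, ΔL, ΔJ fail)
(d) forbidden (ΔS, ΔL, ΔJ fail)
(e) allowed
(f) forbidden (ΔS fails)
Total allowed: 3 of 6.

3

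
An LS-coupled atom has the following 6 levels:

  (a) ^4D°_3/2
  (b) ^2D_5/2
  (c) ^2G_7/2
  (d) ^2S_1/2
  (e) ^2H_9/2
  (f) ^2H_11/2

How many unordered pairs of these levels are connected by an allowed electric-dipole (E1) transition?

(a)–(b): forbidden (ΔS).
(a)–(c): forbidden (ΔS, ΔL, ΔJ).
(a)–(d): forbidden (ΔS, ΔL).
(a)–(e): forbidden (ΔS, ΔL, ΔJ).
(a)–(f): forbidden (ΔS, ΔL, ΔJ).
(b)–(c): forbidden (parity, ΔL).
(b)–(d): forbidden (parity, ΔL, ΔJ).
(b)–(e): forbidden (parity, ΔL, ΔJ).
(b)–(f): forbidden (parity, ΔL, ΔJ).
(c)–(d): forbidden (parity, ΔL, ΔJ).
(c)–(e): forbidden (parity).
(c)–(f): forbidden (parity, ΔJ).
(d)–(e): forbidden (parity, ΔL, ΔJ).
(d)–(f): forbidden (parity, ΔL, ΔJ).
(e)–(f): forbidden (parity).
Allowed pairs: 0 of 15.

0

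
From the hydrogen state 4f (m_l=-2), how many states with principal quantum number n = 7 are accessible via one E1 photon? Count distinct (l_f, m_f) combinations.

5

E1 requires Δl = ±1, so l_f ∈ {2, 4}; with 0 ≤ l_f ≤ n_f−1 = 6, the allowed l_f values are {2, 4}.
For l_f = 2: m_f ∈ {m_i−1, m_i, m_i+1} ∩ [−2, 2] = {-2, -1} → 2 states.
For l_f = 4: m_f ∈ {m_i−1, m_i, m_i+1} ∩ [−4, 4] = {-3, -2, -1} → 3 states.
Total: 5.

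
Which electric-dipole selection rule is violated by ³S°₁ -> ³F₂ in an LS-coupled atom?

the ΔL = 0, ±1 rule

Initial level: S=1, L=0, J=1, parity odd. Final level: S=1, L=3, J=2, parity even.
Parity must change: odd → even — ok.
ΔJ = 0, ±1 (not J=0↔0): J: 1 → 2, ΔJ = +1 — ok.
ΔL = 0, ±1 (not L=0↔0): L: 0 → 3, ΔL = +3 — fails.
ΔS = 0: S: 1 → 1 — ok.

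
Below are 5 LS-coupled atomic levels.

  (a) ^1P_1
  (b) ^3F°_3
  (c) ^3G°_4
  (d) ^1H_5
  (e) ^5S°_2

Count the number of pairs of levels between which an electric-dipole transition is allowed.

(a)–(b): forbidden (ΔS, ΔL, ΔJ).
(a)–(c): forbidden (ΔS, ΔL, ΔJ).
(a)–(d): forbidden (parity, ΔL, ΔJ).
(a)–(e): forbidden (ΔS).
(b)–(c): forbidden (parity).
(b)–(d): forbidden (ΔS, ΔL, ΔJ).
(b)–(e): forbidden (parity, ΔS, ΔL).
(c)–(d): forbidden (ΔS).
(c)–(e): forbidden (parity, ΔS, ΔL, ΔJ).
(d)–(e): forbidden (ΔS, ΔL, ΔJ).
Allowed pairs: 0 of 10.

0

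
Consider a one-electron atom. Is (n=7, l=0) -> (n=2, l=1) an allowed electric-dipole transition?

allowed

l: 0 → 1 (Δl = +1). Δl = ±1 passes.
All E1 selection rules are satisfied.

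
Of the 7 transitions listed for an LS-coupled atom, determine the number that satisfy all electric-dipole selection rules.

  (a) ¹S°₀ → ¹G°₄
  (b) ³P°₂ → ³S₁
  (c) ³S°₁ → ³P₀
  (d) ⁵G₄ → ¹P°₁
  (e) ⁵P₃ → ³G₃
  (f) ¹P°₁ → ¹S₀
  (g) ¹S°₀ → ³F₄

(a) forbidden (parity, ΔL, ΔJ fail)
(b) allowed
(c) allowed
(d) forbidden (ΔS, ΔL, ΔJ fail)
(e) forbidden (parity, ΔS, ΔL fail)
(f) allowed
(g) forbidden (ΔS, ΔL, ΔJ fail)
Total allowed: 3 of 7.

3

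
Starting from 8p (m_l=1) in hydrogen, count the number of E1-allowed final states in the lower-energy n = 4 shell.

E1 requires Δl = ±1, so l_f ∈ {0, 2}; with 0 ≤ l_f ≤ n_f−1 = 3, the allowed l_f values are {0, 2}.
For l_f = 0: m_f ∈ {m_i−1, m_i, m_i+1} ∩ [−0, 0] = {0} → 1 state.
For l_f = 2: m_f ∈ {m_i−1, m_i, m_i+1} ∩ [−2, 2] = {0, 1, 2} → 3 states.
Total: 4.

4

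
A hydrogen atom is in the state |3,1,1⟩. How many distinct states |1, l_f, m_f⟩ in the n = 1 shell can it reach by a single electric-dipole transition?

E1 requires Δl = ±1, so l_f ∈ {0, 2}; with 0 ≤ l_f ≤ n_f−1 = 0, the allowed l_f values are {0}.
For l_f = 0: m_f ∈ {m_i−1, m_i, m_i+1} ∩ [−0, 0] = {0} → 1 state.
Total: 1.

1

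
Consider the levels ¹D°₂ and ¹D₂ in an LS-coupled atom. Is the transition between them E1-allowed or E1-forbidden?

allowed

Reading off the term symbols: S 0→0, L 2→2, J 2→2, parity odd→even.
Parity must change: odd → even — passes.
ΔS = 0: S: 0 → 0 — passes.
ΔL = 0, ±1 (not L=0↔0): L: 2 → 2, ΔL = +0 — passes.
ΔJ = 0, ±1 (not J=0↔0): J: 2 → 2, ΔJ = +0 — passes.
All four E1 rules are satisfied.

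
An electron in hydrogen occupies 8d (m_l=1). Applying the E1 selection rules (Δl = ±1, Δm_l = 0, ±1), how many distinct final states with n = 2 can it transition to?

2

E1 requires Δl = ±1, so l_f ∈ {1, 3}; with 0 ≤ l_f ≤ n_f−1 = 1, the allowed l_f values are {1}.
For l_f = 1: m_f ∈ {m_i−1, m_i, m_i+1} ∩ [−1, 1] = {0, 1} → 2 states.
Total: 2.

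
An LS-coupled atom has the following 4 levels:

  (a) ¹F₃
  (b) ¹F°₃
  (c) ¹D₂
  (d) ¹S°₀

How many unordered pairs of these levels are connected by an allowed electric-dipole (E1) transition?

2

(a)–(b): allowed.
(a)–(c): forbidden (parity).
(a)–(d): forbidden (ΔL, ΔJ).
(b)–(c): allowed.
(b)–(d): forbidden (parity, ΔL, ΔJ).
(c)–(d): forbidden (ΔL, ΔJ).
Allowed pairs: 2 of 6.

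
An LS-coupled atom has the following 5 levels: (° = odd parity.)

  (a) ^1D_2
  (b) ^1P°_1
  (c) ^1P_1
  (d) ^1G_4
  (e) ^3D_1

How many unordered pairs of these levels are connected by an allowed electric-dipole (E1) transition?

(a)–(b): allowed.
(a)–(c): forbidden (parity).
(a)–(d): forbidden (parity, ΔL, ΔJ).
(a)–(e): forbidden (parity, ΔS).
(b)–(c): allowed.
(b)–(d): forbidden (ΔL, ΔJ).
(b)–(e): forbidden (ΔS).
(c)–(d): forbidden (parity, ΔL, ΔJ).
(c)–(e): forbidden (parity, ΔS).
(d)–(e): forbidden (parity, ΔS, ΔL, ΔJ).
Allowed pairs: 2 of 10.

2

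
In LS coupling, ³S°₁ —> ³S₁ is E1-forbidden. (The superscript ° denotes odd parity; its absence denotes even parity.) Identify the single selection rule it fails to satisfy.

Parity must change: odd → even — passes.
ΔS = 0: S: 1 → 1 — passes.
ΔL = 0, ±1 (not L=0↔0): L: 0 → 0, ΔL = +0 — fails.
ΔJ = 0, ±1 (not J=0↔0): J: 1 → 1, ΔJ = +0 — passes.

the L=0 ↔ L=0 exclusion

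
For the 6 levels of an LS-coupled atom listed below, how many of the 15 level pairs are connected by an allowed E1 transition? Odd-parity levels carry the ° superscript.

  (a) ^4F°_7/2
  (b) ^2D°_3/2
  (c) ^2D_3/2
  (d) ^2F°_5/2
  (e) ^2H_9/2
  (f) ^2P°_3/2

3

(a)–(b): forbidden (parity, ΔS, ΔJ).
(a)–(c): forbidden (ΔS, ΔJ).
(a)–(d): forbidden (parity, ΔS).
(a)–(e): forbidden (ΔS, ΔL).
(a)–(f): forbidden (parity, ΔS, ΔL, ΔJ).
(b)–(c): allowed.
(b)–(d): forbidden (parity).
(b)–(e): forbidden (ΔL, ΔJ).
(b)–(f): forbidden (parity).
(c)–(d): allowed.
(c)–(e): forbidden (parity, ΔL, ΔJ).
(c)–(f): allowed.
(d)–(e): forbidden (ΔL, ΔJ).
(d)–(f): forbidden (parity, ΔL).
(e)–(f): forbidden (ΔL, ΔJ).
Allowed pairs: 3 of 15.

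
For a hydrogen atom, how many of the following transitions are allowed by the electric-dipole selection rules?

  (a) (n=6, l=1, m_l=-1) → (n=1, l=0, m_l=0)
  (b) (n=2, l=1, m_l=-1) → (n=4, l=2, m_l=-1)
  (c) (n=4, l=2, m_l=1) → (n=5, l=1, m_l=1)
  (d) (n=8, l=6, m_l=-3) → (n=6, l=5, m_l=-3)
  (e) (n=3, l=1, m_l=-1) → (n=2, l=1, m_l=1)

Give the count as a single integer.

(a) allowed
(b) allowed
(c) allowed
(d) allowed
(e) forbidden — Δl = +0 (E1 requires Δl = ±1); Δm_l = +2 (E1 requires Δm_l = 0, ±1)
Total allowed: 4 of 5.

4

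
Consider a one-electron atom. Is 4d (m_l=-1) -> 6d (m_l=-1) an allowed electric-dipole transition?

Initial l = 2, final l = 2, so Δl = +0. E1 requires Δl = ±1: ✗.
Δm_l = -1 − (-1) = +0. E1 requires Δm_l = 0, ±1: ✓.
The transition is electric-dipole forbidden.

forbidden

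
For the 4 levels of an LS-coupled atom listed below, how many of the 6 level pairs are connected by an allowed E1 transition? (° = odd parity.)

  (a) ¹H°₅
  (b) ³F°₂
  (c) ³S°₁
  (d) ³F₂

1

(a)–(b): forbidden (parity, ΔS, ΔL, ΔJ).
(a)–(c): forbidden (parity, ΔS, ΔL, ΔJ).
(a)–(d): forbidden (ΔS, ΔL, ΔJ).
(b)–(c): forbidden (parity, ΔL).
(b)–(d): allowed.
(c)–(d): forbidden (ΔL).
Allowed pairs: 1 of 6.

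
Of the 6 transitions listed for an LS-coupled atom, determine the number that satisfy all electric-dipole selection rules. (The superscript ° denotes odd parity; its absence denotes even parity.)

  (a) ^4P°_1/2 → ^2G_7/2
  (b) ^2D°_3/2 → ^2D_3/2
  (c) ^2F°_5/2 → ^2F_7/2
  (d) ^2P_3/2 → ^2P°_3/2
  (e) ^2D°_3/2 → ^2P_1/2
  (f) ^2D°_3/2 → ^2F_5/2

(a) forbidden (ΔS, ΔL, ΔJ fail)
(b) allowed
(c) allowed
(d) allowed
(e) allowed
(f) allowed
Total allowed: 5 of 6.

5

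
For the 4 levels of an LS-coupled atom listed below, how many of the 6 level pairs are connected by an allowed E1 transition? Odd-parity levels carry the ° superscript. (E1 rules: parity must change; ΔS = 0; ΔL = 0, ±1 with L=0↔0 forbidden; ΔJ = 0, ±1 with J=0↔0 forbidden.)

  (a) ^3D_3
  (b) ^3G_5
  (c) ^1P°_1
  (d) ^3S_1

(a)–(b): forbidden (parity, ΔL, ΔJ).
(a)–(c): forbidden (ΔS, ΔJ).
(a)–(d): forbidden (parity, ΔL, ΔJ).
(b)–(c): forbidden (ΔS, ΔL, ΔJ).
(b)–(d): forbidden (parity, ΔL, ΔJ).
(c)–(d): forbidden (ΔS).
Allowed pairs: 0 of 6.

0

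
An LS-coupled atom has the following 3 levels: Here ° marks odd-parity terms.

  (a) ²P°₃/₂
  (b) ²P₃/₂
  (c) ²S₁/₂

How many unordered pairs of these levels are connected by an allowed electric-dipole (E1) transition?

(a)–(b): allowed.
(a)–(c): allowed.
(b)–(c): forbidden (parity).
Allowed pairs: 2 of 3.

2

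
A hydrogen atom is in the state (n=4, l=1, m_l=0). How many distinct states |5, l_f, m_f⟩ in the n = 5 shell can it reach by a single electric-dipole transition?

4

E1 requires Δl = ±1, so l_f ∈ {0, 2}; with 0 ≤ l_f ≤ n_f−1 = 4, the allowed l_f values are {0, 2}.
For l_f = 0: m_f ∈ {m_i−1, m_i, m_i+1} ∩ [−0, 0] = {0} → 1 state.
For l_f = 2: m_f ∈ {m_i−1, m_i, m_i+1} ∩ [−2, 2] = {-1, 0, 1} → 3 states.
Total: 4.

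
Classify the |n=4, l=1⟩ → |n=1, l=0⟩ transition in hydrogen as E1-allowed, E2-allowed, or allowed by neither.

E1

Δl = 0 − 1 = -1; l_i + l_f = 1.
E1 (Δl = ±1): satisfied.
E2 (Δl = 0,±2, l_i+l_f ≥ 2): not satisfied.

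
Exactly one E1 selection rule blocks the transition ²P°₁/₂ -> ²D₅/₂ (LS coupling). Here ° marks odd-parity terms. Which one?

the ΔJ = 0, ±1 rule

Reading off the term symbols: S 1/2→1/2, L 1→2, J 1/2→5/2, parity odd→even.
Parity must change: odd → even — ok.
ΔS = 0: S: 1/2 → 1/2 — ok.
ΔL = 0, ±1 (not L=0↔0): L: 1 → 2, ΔL = +1 — ok.
ΔJ = 0, ±1 (not J=0↔0): J: 1/2 → 5/2, ΔJ = +2 — fails.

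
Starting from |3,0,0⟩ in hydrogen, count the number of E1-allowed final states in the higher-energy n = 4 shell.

3

E1 requires Δl = ±1, so l_f ∈ {-1, 1}; with 0 ≤ l_f ≤ n_f−1 = 3, the allowed l_f values are {1}.
For l_f = 1: m_f ∈ {m_i−1, m_i, m_i+1} ∩ [−1, 1] = {-1, 0, 1} → 3 states.
Total: 3.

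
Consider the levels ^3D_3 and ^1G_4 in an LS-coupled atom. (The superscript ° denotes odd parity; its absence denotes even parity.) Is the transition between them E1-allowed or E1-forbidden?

forbidden

Initial level: S=1, L=2, J=3, parity even. Final level: S=0, L=4, J=4, parity even.
Parity must change: even → even — ✗.
ΔS = 0: S: 1 → 0 — ✗.
ΔL = 0, ±1 (not L=0↔0): L: 2 → 4, ΔL = +2 — ✗.
ΔJ = 0, ±1 (not J=0↔0): J: 3 → 4, ΔJ = +1 — ✓.
Rule(s) violated: parity, ΔS, ΔL.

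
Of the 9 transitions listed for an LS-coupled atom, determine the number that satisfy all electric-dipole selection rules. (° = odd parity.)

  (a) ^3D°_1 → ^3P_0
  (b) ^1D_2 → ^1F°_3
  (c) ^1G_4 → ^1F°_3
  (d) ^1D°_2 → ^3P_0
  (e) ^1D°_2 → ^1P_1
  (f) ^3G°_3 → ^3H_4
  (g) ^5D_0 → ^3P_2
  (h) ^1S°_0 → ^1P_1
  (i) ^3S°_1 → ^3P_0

(a) allowed
(b) allowed
(c) allowed
(d) forbidden (ΔS, ΔJ fail)
(e) allowed
(f) allowed
(g) forbidden (parity, ΔS, ΔJ fail)
(h) allowed
(i) allowed
Total allowed: 7 of 9.

7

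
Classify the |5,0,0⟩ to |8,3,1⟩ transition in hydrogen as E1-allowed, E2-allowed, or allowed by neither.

Δl = 3 − 0 = +3; l_i + l_f = 3.
Δm_l = +1.
E1 (Δl = ±1, |Δm_l| ≤ 1): not satisfied.
E2 (Δl = 0,±2, l_i+l_f ≥ 2, |Δm_l| ≤ 2): not satisfied.

neither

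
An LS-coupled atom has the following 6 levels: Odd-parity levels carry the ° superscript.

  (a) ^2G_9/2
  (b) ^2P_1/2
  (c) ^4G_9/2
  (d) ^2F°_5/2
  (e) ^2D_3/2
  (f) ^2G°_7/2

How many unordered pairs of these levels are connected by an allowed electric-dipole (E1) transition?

2

(a)–(b): forbidden (parity, ΔL, ΔJ).
(a)–(c): forbidden (parity, ΔS).
(a)–(d): forbidden (ΔJ).
(a)–(e): forbidden (parity, ΔL, ΔJ).
(a)–(f): allowed.
(b)–(c): forbidden (parity, ΔS, ΔL, ΔJ).
(b)–(d): forbidden (ΔL, ΔJ).
(b)–(e): forbidden (parity).
(b)–(f): forbidden (ΔL, ΔJ).
(c)–(d): forbidden (ΔS, ΔJ).
(c)–(e): forbidden (parity, ΔS, ΔL, ΔJ).
(c)–(f): forbidden (ΔS).
(d)–(e): allowed.
(d)–(f): forbidden (parity).
(e)–(f): forbidden (ΔL, ΔJ).
Allowed pairs: 2 of 15.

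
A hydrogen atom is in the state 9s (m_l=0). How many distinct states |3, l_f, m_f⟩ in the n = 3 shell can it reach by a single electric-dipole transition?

3

E1 requires Δl = ±1, so l_f ∈ {-1, 1}; with 0 ≤ l_f ≤ n_f−1 = 2, the allowed l_f values are {1}.
For l_f = 1: m_f ∈ {m_i−1, m_i, m_i+1} ∩ [−1, 1] = {-1, 0, 1} → 3 states.
Total: 3.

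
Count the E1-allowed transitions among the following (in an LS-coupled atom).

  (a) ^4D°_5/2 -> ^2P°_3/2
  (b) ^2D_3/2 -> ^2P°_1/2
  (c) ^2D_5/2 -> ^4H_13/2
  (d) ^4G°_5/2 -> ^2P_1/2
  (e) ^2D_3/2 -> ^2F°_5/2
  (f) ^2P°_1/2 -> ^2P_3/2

3

(a) forbidden (parity, ΔS fail)
(b) allowed
(c) forbidden (parity, ΔS, ΔL, ΔJ fail)
(d) forbidden (ΔS, ΔL, ΔJ fail)
(e) allowed
(f) allowed
Total allowed: 3 of 6.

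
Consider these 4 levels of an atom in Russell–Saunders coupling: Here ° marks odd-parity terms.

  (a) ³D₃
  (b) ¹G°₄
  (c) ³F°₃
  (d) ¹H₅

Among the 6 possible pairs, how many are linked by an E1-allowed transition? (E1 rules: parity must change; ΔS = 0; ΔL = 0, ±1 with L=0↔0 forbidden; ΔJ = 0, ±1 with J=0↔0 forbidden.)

2

(a)–(b): forbidden (ΔS, ΔL).
(a)–(c): allowed.
(a)–(d): forbidden (parity, ΔS, ΔL, ΔJ).
(b)–(c): forbidden (parity, ΔS).
(b)–(d): allowed.
(c)–(d): forbidden (ΔS, ΔL, ΔJ).
Allowed pairs: 2 of 6.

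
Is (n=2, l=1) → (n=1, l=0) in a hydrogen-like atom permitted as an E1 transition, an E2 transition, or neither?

Δl = 0 − 1 = -1; l_i + l_f = 1.
E1 (Δl = ±1): satisfied.
E2 (Δl = 0,±2, l_i+l_f ≥ 2): not satisfied.

E1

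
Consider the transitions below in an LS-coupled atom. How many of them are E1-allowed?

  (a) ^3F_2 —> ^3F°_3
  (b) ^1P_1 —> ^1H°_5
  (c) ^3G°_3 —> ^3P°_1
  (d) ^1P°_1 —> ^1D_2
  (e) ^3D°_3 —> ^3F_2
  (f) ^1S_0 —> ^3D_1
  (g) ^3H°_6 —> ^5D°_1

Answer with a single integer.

3

(a) allowed
(b) forbidden (ΔL, ΔJ fail)
(c) forbidden (parity, ΔL, ΔJ fail)
(d) allowed
(e) allowed
(f) forbidden (parity, ΔS, ΔL fail)
(g) forbidden (parity, ΔS, ΔL, ΔJ fail)
Total allowed: 3 of 7.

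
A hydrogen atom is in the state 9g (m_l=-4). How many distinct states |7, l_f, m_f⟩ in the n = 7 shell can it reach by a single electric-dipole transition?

4

E1 requires Δl = ±1, so l_f ∈ {3, 5}; with 0 ≤ l_f ≤ n_f−1 = 6, the allowed l_f values are {3, 5}.
For l_f = 3: m_f ∈ {m_i−1, m_i, m_i+1} ∩ [−3, 3] = {-3} → 1 state.
For l_f = 5: m_f ∈ {m_i−1, m_i, m_i+1} ∩ [−5, 5] = {-5, -4, -3} → 3 states.
Total: 4.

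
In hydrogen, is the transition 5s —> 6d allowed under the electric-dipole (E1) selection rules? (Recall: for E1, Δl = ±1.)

Initial l = 0, final l = 2, so Δl = +2. E1 requires Δl = ±1: ✗.
The transition is electric-dipole forbidden.

forbidden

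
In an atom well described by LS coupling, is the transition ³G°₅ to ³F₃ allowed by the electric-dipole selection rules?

forbidden

Parity must change: odd → even — satisfied.
ΔS = 0: S: 1 → 1 — satisfied.
ΔL = 0, ±1 (not L=0↔0): L: 4 → 3, ΔL = -1 — satisfied.
ΔJ = 0, ±1 (not J=0↔0): J: 5 → 3, ΔJ = -2 — violated.
Rule(s) violated: ΔJ.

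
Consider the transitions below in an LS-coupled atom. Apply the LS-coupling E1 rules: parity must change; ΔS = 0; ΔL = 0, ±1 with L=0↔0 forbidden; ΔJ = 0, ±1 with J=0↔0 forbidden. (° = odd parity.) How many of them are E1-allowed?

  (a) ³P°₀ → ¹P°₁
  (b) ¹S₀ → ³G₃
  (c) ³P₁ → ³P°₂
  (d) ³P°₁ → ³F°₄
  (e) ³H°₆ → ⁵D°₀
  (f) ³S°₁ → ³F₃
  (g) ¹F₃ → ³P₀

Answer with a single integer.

(a) forbidden (parity, ΔS fail)
(b) forbidden (parity, ΔS, ΔL, ΔJ fail)
(c) allowed
(d) forbidden (parity, ΔL, ΔJ fail)
(e) forbidden (parity, ΔS, ΔL, ΔJ fail)
(f) forbidden (ΔL, ΔJ fail)
(g) forbidden (parity, ΔS, ΔL, ΔJ fail)
Total allowed: 1 of 7.

1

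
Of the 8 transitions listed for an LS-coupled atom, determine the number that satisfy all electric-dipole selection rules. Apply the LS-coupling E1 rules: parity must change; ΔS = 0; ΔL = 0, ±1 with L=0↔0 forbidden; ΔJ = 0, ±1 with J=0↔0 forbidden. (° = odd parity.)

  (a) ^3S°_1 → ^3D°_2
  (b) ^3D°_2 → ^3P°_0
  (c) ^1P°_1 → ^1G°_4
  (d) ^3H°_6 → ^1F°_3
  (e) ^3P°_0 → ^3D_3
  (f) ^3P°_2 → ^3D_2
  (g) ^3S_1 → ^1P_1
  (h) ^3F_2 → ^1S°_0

(a) forbidden (parity, ΔL fail)
(b) forbidden (parity, ΔJ fail)
(c) forbidden (parity, ΔL, ΔJ fail)
(d) forbidden (parity, ΔS, ΔL, ΔJ fail)
(e) forbidden (ΔJ fails)
(f) allowed
(g) forbidden (parity, ΔS fail)
(h) forbidden (ΔS, ΔL, ΔJ fail)
Total allowed: 1 of 8.

1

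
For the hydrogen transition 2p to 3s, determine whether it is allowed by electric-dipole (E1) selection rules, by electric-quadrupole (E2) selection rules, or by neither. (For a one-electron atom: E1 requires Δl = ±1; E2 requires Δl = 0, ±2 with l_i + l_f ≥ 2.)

E1

Δl = 0 − 1 = -1; l_i + l_f = 1.
E1 (Δl = ±1): satisfied.
E2 (Δl = 0,±2, l_i+l_f ≥ 2): not satisfied.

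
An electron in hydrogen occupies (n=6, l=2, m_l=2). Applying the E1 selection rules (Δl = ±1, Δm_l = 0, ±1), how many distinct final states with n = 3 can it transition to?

1

E1 requires Δl = ±1, so l_f ∈ {1, 3}; with 0 ≤ l_f ≤ n_f−1 = 2, the allowed l_f values are {1}.
For l_f = 1: m_f ∈ {m_i−1, m_i, m_i+1} ∩ [−1, 1] = {1} → 1 state.
Total: 1.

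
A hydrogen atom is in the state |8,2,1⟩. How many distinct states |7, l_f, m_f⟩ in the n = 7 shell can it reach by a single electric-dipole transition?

E1 requires Δl = ±1, so l_f ∈ {1, 3}; with 0 ≤ l_f ≤ n_f−1 = 6, the allowed l_f values are {1, 3}.
For l_f = 1: m_f ∈ {m_i−1, m_i, m_i+1} ∩ [−1, 1] = {0, 1} → 2 states.
For l_f = 3: m_f ∈ {m_i−1, m_i, m_i+1} ∩ [−3, 3] = {0, 1, 2} → 3 states.
Total: 5.

5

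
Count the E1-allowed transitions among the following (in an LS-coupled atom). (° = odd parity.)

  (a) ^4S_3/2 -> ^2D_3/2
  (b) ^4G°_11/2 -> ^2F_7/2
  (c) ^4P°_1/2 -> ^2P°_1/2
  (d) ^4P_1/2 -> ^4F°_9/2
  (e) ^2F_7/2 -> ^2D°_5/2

(a) forbidden (parity, ΔS, ΔL fail)
(b) forbidden (ΔS, ΔJ fail)
(c) forbidden (parity, ΔS fail)
(d) forbidden (ΔL, ΔJ fail)
(e) allowed
Total allowed: 1 of 5.

1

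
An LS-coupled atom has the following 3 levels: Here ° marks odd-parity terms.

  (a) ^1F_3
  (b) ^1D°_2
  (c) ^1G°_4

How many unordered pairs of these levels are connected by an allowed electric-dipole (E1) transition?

(a)–(b): allowed.
(a)–(c): allowed.
(b)–(c): forbidden (parity, ΔL, ΔJ).
Allowed pairs: 2 of 3.

2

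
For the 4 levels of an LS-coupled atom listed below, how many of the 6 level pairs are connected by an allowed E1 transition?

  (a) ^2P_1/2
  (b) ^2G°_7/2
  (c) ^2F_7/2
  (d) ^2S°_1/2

2

(a)–(b): forbidden (ΔL, ΔJ).
(a)–(c): forbidden (parity, ΔL, ΔJ).
(a)–(d): allowed.
(b)–(c): allowed.
(b)–(d): forbidden (parity, ΔL, ΔJ).
(c)–(d): forbidden (ΔL, ΔJ).
Allowed pairs: 2 of 6.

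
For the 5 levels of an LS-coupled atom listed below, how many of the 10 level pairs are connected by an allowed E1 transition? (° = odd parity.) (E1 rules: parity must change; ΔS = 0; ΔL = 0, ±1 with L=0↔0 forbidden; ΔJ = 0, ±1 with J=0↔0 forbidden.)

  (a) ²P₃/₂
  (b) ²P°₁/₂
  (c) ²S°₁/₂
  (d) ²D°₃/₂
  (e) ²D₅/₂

(a)–(b): allowed.
(a)–(c): allowed.
(a)–(d): allowed.
(a)–(e): forbidden (parity).
(b)–(c): forbidden (parity).
(b)–(d): forbidden (parity).
(b)–(e): forbidden (ΔJ).
(c)–(d): forbidden (parity, ΔL).
(c)–(e): forbidden (ΔL, ΔJ).
(d)–(e): allowed.
Allowed pairs: 4 of 10.

4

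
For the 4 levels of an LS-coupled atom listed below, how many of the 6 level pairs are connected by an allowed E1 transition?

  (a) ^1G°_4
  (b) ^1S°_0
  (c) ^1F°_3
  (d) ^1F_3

(a)–(b): forbidden (parity, ΔL, ΔJ).
(a)–(c): forbidden (parity).
(a)–(d): allowed.
(b)–(c): forbidden (parity, ΔL, ΔJ).
(b)–(d): forbidden (ΔL, ΔJ).
(c)–(d): allowed.
Allowed pairs: 2 of 6.

2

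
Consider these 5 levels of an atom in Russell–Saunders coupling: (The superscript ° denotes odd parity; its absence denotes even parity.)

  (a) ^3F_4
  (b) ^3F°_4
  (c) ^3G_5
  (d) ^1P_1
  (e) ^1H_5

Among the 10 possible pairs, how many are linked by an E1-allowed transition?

2

(a)–(b): allowed.
(a)–(c): forbidden (parity).
(a)–(d): forbidden (parity, ΔS, ΔL, ΔJ).
(a)–(e): forbidden (parity, ΔS, ΔL).
(b)–(c): allowed.
(b)–(d): forbidden (ΔS, ΔL, ΔJ).
(b)–(e): forbidden (ΔS, ΔL).
(c)–(d): forbidden (parity, ΔS, ΔL, ΔJ).
(c)–(e): forbidden (parity, ΔS).
(d)–(e): forbidden (parity, ΔL, ΔJ).
Allowed pairs: 2 of 10.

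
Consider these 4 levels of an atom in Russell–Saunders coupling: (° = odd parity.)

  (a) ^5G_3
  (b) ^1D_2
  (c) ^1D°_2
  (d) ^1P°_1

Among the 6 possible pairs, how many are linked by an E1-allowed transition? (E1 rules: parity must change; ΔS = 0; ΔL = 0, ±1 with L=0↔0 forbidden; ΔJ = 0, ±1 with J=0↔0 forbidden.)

(a)–(b): forbidden (parity, ΔS, ΔL).
(a)–(c): forbidden (ΔS, ΔL).
(a)–(d): forbidden (ΔS, ΔL, ΔJ).
(b)–(c): allowed.
(b)–(d): allowed.
(c)–(d): forbidden (parity).
Allowed pairs: 2 of 6.

2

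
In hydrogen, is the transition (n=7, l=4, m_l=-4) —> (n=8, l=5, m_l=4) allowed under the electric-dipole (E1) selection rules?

forbidden

Initial l = 4, final l = 5, so Δl = +1. E1 requires Δl = ±1: ✓.
m_l: -4 → 4 (Δm_l = +8). |Δm_l| ≤ 1 ✗.
The transition is electric-dipole forbidden.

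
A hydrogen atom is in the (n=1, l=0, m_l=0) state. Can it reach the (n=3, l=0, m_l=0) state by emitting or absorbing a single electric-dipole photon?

forbidden

Δl = 0 − 0 = +0; the E1 rule Δl = ±1 is violated.
Δm_l = 0 − (0) = +0. E1 requires Δm_l = 0, ±1: satisfied.
The transition is electric-dipole forbidden.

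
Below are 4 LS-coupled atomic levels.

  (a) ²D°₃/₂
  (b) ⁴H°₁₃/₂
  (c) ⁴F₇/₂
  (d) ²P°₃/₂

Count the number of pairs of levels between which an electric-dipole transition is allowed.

(a)–(b): forbidden (parity, ΔS, ΔL, ΔJ).
(a)–(c): forbidden (ΔS, ΔJ).
(a)–(d): forbidden (parity).
(b)–(c): forbidden (ΔL, ΔJ).
(b)–(d): forbidden (parity, ΔS, ΔL, ΔJ).
(c)–(d): forbidden (ΔS, ΔL, ΔJ).
Allowed pairs: 0 of 6.

0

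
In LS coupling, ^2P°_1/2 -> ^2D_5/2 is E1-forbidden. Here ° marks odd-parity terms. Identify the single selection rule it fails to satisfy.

Reading off the term symbols: S 1/2→1/2, L 1→2, J 1/2→5/2, parity odd→even.
Parity must change: odd → even — passes.
ΔS = 0: S: 1/2 → 1/2 — passes.
ΔL = 0, ±1 (not L=0↔0): L: 1 → 2, ΔL = +1 — passes.
ΔJ = 0, ±1 (not J=0↔0): J: 1/2 → 5/2, ΔJ = +2 — fails.

the ΔJ = 0, ±1 rule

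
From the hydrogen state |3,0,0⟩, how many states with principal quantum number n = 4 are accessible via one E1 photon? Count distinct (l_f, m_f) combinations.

3

E1 requires Δl = ±1, so l_f ∈ {-1, 1}; with 0 ≤ l_f ≤ n_f−1 = 3, the allowed l_f values are {1}.
For l_f = 1: m_f ∈ {m_i−1, m_i, m_i+1} ∩ [−1, 1] = {-1, 0, 1} → 3 states.
Total: 3.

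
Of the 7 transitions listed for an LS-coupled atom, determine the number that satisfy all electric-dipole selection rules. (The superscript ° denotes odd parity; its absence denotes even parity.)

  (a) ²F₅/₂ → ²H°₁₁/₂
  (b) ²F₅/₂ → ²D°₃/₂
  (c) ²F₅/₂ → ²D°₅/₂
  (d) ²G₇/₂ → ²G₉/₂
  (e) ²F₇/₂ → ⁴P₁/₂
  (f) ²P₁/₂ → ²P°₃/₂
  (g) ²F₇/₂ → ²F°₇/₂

(a) forbidden (ΔL, ΔJ fail)
(b) allowed
(c) allowed
(d) forbidden (parity fails)
(e) forbidden (parity, ΔS, ΔL, ΔJ fail)
(f) allowed
(g) allowed
Total allowed: 4 of 7.

4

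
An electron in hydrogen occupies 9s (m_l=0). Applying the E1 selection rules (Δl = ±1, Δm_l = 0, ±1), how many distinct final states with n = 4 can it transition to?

E1 requires Δl = ±1, so l_f ∈ {-1, 1}; with 0 ≤ l_f ≤ n_f−1 = 3, the allowed l_f values are {1}.
For l_f = 1: m_f ∈ {m_i−1, m_i, m_i+1} ∩ [−1, 1] = {-1, 0, 1} → 3 states.
Total: 3.

3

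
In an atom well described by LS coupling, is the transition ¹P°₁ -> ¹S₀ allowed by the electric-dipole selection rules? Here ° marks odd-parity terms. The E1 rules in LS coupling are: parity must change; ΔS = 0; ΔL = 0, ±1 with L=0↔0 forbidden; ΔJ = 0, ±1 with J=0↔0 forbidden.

allowed

Parity must change: odd → even — passes.
ΔS = 0: S: 0 → 0 — passes.
ΔL = 0, ±1 (not L=0↔0): L: 1 → 0, ΔL = -1 — passes.
ΔJ = 0, ±1 (not J=0↔0): J: 1 → 0, ΔJ = -1 — passes.
All four E1 rules are satisfied.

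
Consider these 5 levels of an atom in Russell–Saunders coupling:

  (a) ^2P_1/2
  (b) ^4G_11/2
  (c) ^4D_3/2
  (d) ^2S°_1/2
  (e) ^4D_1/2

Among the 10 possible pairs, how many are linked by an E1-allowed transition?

1

(a)–(b): forbidden (parity, ΔS, ΔL, ΔJ).
(a)–(c): forbidden (parity, ΔS).
(a)–(d): allowed.
(a)–(e): forbidden (parity, ΔS).
(b)–(c): forbidden (parity, ΔL, ΔJ).
(b)–(d): forbidden (ΔS, ΔL, ΔJ).
(b)–(e): forbidden (parity, ΔL, ΔJ).
(c)–(d): forbidden (ΔS, ΔL).
(c)–(e): forbidden (parity).
(d)–(e): forbidden (ΔS, ΔL).
Allowed pairs: 1 of 10.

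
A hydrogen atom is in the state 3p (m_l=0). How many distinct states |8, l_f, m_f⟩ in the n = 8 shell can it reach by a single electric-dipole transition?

4

E1 requires Δl = ±1, so l_f ∈ {0, 2}; with 0 ≤ l_f ≤ n_f−1 = 7, the allowed l_f values are {0, 2}.
For l_f = 0: m_f ∈ {m_i−1, m_i, m_i+1} ∩ [−0, 0] = {0} → 1 state.
For l_f = 2: m_f ∈ {m_i−1, m_i, m_i+1} ∩ [−2, 2] = {-1, 0, 1} → 3 states.
Total: 4.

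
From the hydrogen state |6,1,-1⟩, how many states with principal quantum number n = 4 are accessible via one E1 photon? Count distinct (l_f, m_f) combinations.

4

E1 requires Δl = ±1, so l_f ∈ {0, 2}; with 0 ≤ l_f ≤ n_f−1 = 3, the allowed l_f values are {0, 2}.
For l_f = 0: m_f ∈ {m_i−1, m_i, m_i+1} ∩ [−0, 0] = {0} → 1 state.
For l_f = 2: m_f ∈ {m_i−1, m_i, m_i+1} ∩ [−2, 2] = {-2, -1, 0} → 3 states.
Total: 4.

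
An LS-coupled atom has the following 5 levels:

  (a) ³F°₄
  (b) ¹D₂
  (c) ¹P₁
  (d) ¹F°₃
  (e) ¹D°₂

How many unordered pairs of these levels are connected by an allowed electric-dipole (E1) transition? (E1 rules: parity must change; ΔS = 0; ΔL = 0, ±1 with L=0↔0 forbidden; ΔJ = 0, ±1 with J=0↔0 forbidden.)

(a)–(b): forbidden (ΔS, ΔJ).
(a)–(c): forbidden (ΔS, ΔL, ΔJ).
(a)–(d): forbidden (parity, ΔS).
(a)–(e): forbidden (parity, ΔS, ΔJ).
(b)–(c): forbidden (parity).
(b)–(d): allowed.
(b)–(e): allowed.
(c)–(d): forbidden (ΔL, ΔJ).
(c)–(e): allowed.
(d)–(e): forbidden (parity).
Allowed pairs: 3 of 10.

3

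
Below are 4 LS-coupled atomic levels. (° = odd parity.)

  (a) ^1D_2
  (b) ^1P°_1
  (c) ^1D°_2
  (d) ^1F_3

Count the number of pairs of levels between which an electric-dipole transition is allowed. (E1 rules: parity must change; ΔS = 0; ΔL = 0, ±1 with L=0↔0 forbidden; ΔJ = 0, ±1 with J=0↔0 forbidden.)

3

(a)–(b): allowed.
(a)–(c): allowed.
(a)–(d): forbidden (parity).
(b)–(c): forbidden (parity).
(b)–(d): forbidden (ΔL, ΔJ).
(c)–(d): allowed.
Allowed pairs: 3 of 6.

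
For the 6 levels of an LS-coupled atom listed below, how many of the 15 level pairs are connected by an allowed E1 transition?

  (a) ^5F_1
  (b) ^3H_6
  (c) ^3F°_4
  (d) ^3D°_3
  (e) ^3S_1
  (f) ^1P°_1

(a)–(b): forbidden (parity, ΔS, ΔL, ΔJ).
(a)–(c): forbidden (ΔS, ΔJ).
(a)–(d): forbidden (ΔS, ΔJ).
(a)–(e): forbidden (parity, ΔS, ΔL).
(a)–(f): forbidden (ΔS, ΔL).
(b)–(c): forbidden (ΔL, ΔJ).
(b)–(d): forbidden (ΔL, ΔJ).
(b)–(e): forbidden (parity, ΔL, ΔJ).
(b)–(f): forbidden (ΔS, ΔL, ΔJ).
(c)–(d): forbidden (parity).
(c)–(e): forbidden (ΔL, ΔJ).
(c)–(f): forbidden (parity, ΔS, ΔL, ΔJ).
(d)–(e): forbidden (ΔL, ΔJ).
(d)–(f): forbidden (parity, ΔS, ΔJ).
(e)–(f): forbidden (ΔS).
Allowed pairs: 0 of 15.

0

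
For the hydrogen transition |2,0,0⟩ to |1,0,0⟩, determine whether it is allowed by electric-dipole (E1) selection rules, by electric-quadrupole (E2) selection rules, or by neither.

neither

Δl = 0 − 0 = +0; l_i + l_f = 0.
Δm_l = +0.
E1 (Δl = ±1, |Δm_l| ≤ 1): not satisfied.
E2 (Δl = 0,±2, l_i+l_f ≥ 2, |Δm_l| ≤ 2): not satisfied.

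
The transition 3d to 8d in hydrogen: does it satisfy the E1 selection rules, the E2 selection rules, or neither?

Δl = 2 − 2 = +0; l_i + l_f = 4.
E1 (Δl = ±1): not satisfied.
E2 (Δl = 0,±2, l_i+l_f ≥ 2): satisfied.

E2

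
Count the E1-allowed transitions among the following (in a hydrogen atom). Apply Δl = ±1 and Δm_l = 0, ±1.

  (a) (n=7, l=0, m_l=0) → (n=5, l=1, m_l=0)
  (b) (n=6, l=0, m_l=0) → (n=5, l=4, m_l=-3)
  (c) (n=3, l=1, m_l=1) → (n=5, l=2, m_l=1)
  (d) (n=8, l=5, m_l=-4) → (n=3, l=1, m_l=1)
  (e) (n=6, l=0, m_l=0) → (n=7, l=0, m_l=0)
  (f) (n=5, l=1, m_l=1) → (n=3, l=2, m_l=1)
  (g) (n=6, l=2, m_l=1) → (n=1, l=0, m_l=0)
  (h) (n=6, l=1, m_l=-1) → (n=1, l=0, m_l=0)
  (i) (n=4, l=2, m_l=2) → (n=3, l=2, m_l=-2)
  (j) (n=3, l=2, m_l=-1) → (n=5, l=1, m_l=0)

5

(a) allowed
(b) forbidden — Δl = +4 (E1 requires Δl = ±1); Δm_l = -3 (E1 requires Δm_l = 0, ±1)
(c) allowed
(d) forbidden — Δl = -4 (E1 requires Δl = ±1); Δm_l = +5 (E1 requires Δm_l = 0, ±1)
(e) forbidden — Δl = +0 (E1 requires Δl = ±1)
(f) allowed
(g) forbidden — Δl = -2 (E1 requires Δl = ±1)
(h) allowed
(i) forbidden — Δl = +0 (E1 requires Δl = ±1); Δm_l = -4 (E1 requires Δm_l = 0, ±1)
(j) allowed
Total allowed: 5 of 10.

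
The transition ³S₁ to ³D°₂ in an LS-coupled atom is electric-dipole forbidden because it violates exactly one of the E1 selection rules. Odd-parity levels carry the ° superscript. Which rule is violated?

Initial level: S=1, L=0, J=1, parity even. Final level: S=1, L=2, J=2, parity odd.
ΔJ = 0, ±1 (not J=0↔0): J: 1 → 2, ΔJ = +1 — ok.
ΔS = 0: S: 1 → 1 — ok.
ΔL = 0, ±1 (not L=0↔0): L: 0 → 2, ΔL = +2 — fails.
Parity must change: even → odd — ok.

the ΔL = 0, ±1 rule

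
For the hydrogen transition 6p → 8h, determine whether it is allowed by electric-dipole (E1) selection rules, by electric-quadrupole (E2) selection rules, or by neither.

Δl = 5 − 1 = +4; l_i + l_f = 6.
E1 (Δl = ±1): not satisfied.
E2 (Δl = 0,±2, l_i+l_f ≥ 2): not satisfied.

neither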